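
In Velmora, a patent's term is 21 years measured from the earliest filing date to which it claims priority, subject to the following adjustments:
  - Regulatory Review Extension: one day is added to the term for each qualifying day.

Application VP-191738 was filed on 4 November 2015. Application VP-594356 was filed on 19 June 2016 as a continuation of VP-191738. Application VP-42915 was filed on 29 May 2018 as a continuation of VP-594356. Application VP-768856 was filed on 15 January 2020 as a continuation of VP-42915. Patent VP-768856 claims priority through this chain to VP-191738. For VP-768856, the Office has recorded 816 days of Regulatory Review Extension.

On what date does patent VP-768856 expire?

January 29, 2039

Earliest priority filing: 4 November 2015.
Base term: 4 November 2015 + 21 years → 4 November 2036.
Regulatory Review Extension: +816 days → 29 January 2039.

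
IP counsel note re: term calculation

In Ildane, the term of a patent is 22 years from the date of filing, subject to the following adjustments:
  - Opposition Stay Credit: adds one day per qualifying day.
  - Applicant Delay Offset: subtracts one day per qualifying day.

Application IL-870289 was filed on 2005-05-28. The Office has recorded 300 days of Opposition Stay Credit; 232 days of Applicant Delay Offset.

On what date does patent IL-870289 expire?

August 4, 2027

Base term: filing date + 22 years → 28 May 2027.
Opposition Stay Credit: +300 days → 23 March 2028.
Applicant Delay Offset: −232 days → 4 August 2027.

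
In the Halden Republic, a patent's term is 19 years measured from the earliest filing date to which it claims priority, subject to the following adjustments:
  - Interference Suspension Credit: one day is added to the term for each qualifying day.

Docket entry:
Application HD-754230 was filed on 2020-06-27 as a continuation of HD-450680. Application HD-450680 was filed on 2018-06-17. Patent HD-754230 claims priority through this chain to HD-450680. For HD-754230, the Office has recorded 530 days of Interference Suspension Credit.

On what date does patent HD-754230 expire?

Earliest priority filing: 17 June 2018.
Base term: 17 June 2018 + 19 years → 17 June 2037.
Interference Suspension Credit: +530 days → 29 November 2038.

November 29, 2038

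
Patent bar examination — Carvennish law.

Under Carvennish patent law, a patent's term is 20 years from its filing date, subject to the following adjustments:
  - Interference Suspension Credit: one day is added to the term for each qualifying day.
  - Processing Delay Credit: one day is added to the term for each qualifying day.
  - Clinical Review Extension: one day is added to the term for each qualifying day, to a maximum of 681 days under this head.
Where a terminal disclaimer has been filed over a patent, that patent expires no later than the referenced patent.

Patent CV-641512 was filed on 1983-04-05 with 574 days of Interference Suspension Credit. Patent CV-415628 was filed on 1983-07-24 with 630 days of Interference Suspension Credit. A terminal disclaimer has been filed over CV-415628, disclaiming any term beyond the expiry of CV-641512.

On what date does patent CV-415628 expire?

2004-10-30

Natural term of CV-415628:
  Base: filing + 20 years → 24 July 2003.
  Interference Suspension Credit: +630 days → 14 April 2005.
Expiry of referenced patent CV-641512:
  Base: filing + 20 years → 5 April 2003.
  Interference Suspension Credit: +574 days → 30 October 2004.
Terminal disclaimer: CV-415628 expires on the earlier of 14 April 2005 and 30 October 2004.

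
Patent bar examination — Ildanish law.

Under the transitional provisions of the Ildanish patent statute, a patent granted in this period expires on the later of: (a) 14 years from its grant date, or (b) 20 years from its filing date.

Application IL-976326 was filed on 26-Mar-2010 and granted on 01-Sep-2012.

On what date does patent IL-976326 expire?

March 26, 2030

(a) grant + 14 years → 1 September 2026.
(b) filing + 20 years → 26 March 2030.
Later of the two: 26 March 2030.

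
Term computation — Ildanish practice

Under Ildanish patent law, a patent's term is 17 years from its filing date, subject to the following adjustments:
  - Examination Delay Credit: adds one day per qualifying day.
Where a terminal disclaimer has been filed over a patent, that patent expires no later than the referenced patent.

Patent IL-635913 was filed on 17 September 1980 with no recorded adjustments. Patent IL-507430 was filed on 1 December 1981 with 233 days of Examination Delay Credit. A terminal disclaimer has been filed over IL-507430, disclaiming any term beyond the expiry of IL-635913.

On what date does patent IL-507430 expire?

Natural term of IL-507430:
  Base: filing + 17 years → 1 December 1998.
  Examination Delay Credit: +233 days → 22 July 1999.
Expiry of referenced patent IL-635913:
  Base: filing + 17 years → 17 September 1997.
Terminal disclaimer: IL-507430 expires on the earlier of 22 July 1999 and 17 September 1997.

1997-09-17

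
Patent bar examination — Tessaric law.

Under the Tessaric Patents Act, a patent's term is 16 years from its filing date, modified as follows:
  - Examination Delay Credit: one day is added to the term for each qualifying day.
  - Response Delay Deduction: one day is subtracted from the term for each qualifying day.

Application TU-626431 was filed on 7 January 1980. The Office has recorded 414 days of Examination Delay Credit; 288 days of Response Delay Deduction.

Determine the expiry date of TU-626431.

May 12, 1996

Base term: filing date + 16 years → 7 January 1996.
Examination Delay Credit: +414 days → 24 February 1997.
Response Delay Deduction: −288 days → 12 May 1996.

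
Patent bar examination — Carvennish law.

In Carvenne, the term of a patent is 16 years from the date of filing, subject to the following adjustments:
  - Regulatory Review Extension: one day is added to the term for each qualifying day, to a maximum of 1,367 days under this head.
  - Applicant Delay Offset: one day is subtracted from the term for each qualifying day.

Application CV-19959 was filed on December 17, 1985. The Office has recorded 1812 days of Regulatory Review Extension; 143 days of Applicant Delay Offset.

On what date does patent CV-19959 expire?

Base term: filing date + 16 years → 17 December 2001.
Regulatory Review Extension: 1812 days claimed exceeds the 1367-day cap, so +1367 days → 14 September 2005.
Applicant Delay Offset: −143 days → 24 April 2005.

April 24, 2005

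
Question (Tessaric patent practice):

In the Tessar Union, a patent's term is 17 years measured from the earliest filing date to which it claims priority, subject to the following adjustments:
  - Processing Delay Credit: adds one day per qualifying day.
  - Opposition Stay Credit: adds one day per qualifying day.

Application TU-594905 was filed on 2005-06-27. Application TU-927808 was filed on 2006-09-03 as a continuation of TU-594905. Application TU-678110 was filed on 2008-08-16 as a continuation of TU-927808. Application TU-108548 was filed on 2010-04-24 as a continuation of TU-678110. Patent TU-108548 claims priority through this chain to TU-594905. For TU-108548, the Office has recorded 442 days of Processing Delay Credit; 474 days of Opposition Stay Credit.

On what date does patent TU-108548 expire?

Earliest priority filing: 27 June 2005.
Base term: 27 June 2005 + 17 years → 27 June 2022.
Processing Delay Credit: +442 days → 12 September 2023.
Opposition Stay Credit: +474 days → 29 December 2024.

2024-12-29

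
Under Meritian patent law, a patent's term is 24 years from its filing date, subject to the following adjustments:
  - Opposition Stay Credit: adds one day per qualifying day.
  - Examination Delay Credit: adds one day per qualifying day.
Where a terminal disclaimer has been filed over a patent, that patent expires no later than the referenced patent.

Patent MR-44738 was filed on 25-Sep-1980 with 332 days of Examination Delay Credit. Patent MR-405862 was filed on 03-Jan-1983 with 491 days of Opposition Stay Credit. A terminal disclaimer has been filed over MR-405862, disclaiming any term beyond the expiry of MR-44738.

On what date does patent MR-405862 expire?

August 23, 2005

Natural term of MR-405862:
  Base: filing + 24 years → 3 January 2007.
  Opposition Stay Credit: +491 days → 8 May 2008.
Expiry of referenced patent MR-44738:
  Base: filing + 24 years → 25 September 2004.
  Examination Delay Credit: +332 days → 23 August 2005.
Terminal disclaimer: MR-405862 expires on the earlier of 8 May 2008 and 23 August 2005.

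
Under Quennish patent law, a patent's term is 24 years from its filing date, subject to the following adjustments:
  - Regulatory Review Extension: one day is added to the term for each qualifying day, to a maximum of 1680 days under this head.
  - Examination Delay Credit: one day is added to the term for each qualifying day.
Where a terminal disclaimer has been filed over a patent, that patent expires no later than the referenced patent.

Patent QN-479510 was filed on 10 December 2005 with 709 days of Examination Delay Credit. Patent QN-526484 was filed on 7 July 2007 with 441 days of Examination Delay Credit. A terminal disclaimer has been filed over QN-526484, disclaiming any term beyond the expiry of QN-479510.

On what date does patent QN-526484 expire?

Natural term of QN-526484:
  Base: filing + 24 years → 7 July 2031.
  Examination Delay Credit: +441 days → 20 September 2032.
Expiry of referenced patent QN-479510:
  Base: filing + 24 years → 10 December 2029.
  Examination Delay Credit: +709 days → 19 November 2031.
Terminal disclaimer: QN-526484 expires on the earlier of 20 September 2032 and 19 November 2031.

2031-11-19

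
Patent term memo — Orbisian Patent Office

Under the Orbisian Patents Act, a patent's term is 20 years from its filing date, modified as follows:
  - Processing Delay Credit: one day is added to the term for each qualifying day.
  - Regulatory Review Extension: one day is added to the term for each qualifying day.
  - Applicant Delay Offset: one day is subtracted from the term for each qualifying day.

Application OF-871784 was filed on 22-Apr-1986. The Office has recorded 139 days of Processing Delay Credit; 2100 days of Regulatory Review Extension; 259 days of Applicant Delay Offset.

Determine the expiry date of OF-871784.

2011-09-23

Base term: filing date + 20 years → 22 April 2006.
Processing Delay Credit: +139 days → 8 September 2006.
Regulatory Review Extension: +2100 days → 8 June 2012.
Applicant Delay Offset: −259 days → 23 September 2011.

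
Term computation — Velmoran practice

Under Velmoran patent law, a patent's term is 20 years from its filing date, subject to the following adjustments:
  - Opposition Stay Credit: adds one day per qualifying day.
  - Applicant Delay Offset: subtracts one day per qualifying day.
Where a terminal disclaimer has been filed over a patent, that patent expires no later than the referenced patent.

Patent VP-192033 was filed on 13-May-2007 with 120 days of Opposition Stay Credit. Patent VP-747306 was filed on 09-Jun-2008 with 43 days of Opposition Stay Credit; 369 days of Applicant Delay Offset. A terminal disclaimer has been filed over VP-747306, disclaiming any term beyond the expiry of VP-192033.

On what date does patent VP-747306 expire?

July 19, 2027

Natural term of VP-747306:
  Base: filing + 20 years → 9 June 2028.
  Opposition Stay Credit: +43 days → 22 July 2028.
  Applicant Delay Offset: −369 days → 19 July 2027.
Expiry of referenced patent VP-192033:
  Base: filing + 20 years → 13 May 2027.
  Opposition Stay Credit: +120 days → 10 September 2027.
Terminal disclaimer: VP-747306 expires on the earlier of 19 July 2027 and 10 September 2027.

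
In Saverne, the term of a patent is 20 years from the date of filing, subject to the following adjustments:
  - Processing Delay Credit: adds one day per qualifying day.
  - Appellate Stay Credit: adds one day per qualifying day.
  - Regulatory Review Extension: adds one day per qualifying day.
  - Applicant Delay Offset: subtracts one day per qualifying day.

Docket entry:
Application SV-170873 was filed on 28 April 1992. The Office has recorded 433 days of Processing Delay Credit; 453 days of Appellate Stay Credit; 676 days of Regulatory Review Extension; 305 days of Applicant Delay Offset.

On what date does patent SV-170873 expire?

2015-10-07

Base term: filing date + 20 years → 28 April 2012.
Processing Delay Credit: +433 days → 5 July 2013.
Appellate Stay Credit: +453 days → 1 October 2014.
Regulatory Review Extension: +676 days → 7 August 2016.
Applicant Delay Offset: −305 days → 7 October 2015.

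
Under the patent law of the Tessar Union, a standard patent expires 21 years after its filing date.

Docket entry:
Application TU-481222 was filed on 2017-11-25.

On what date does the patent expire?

Filing date + 21 years → 25 November 2038.

November 25, 2038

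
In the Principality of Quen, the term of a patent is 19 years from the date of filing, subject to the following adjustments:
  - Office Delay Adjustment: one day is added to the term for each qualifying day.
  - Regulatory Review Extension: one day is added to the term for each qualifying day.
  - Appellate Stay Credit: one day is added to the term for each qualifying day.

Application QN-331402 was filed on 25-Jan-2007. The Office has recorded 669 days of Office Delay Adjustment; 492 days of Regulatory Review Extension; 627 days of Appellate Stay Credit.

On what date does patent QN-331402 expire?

2030-12-18

Base term: filing date + 19 years → 25 January 2026.
Office Delay Adjustment: +669 days → 25 November 2027.
Regulatory Review Extension: +492 days → 31 March 2029.
Appellate Stay Credit: +627 days → 18 December 2030.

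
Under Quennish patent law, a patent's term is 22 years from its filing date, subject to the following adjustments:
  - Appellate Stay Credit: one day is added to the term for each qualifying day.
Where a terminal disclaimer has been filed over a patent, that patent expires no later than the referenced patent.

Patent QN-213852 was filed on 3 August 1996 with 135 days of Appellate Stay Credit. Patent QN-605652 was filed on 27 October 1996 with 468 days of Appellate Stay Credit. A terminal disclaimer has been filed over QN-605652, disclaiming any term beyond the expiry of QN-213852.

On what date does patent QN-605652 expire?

2018-12-16

Natural term of QN-605652:
  Base: filing + 22 years → 27 October 2018.
  Appellate Stay Credit: +468 days → 7 February 2020.
Expiry of referenced patent QN-213852:
  Base: filing + 22 years → 3 August 2018.
  Appellate Stay Credit: +135 days → 16 December 2018.
Terminal disclaimer: QN-605652 expires on the earlier of 7 February 2020 and 16 December 2018.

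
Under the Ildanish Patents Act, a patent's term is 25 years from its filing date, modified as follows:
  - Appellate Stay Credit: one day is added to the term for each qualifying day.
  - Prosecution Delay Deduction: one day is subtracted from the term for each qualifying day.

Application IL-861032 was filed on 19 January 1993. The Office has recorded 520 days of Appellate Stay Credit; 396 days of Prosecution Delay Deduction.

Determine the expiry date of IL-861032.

2018-05-23

Base term: filing date + 25 years → 19 January 2018.
Appellate Stay Credit: +520 days → 23 June 2019.
Prosecution Delay Deduction: −396 days → 23 May 2018.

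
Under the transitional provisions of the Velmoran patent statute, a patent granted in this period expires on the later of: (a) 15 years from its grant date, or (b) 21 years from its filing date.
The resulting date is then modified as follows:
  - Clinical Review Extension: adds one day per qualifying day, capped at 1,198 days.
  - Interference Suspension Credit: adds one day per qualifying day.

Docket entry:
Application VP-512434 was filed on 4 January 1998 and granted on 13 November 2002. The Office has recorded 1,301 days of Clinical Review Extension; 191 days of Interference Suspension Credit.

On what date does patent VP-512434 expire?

October 24, 2022

(a) grant + 15 years → 13 November 2017.
(b) filing + 21 years → 4 January 2019.
Later of the two: 4 January 2019.
Clinical Review Extension: 1301 days claimed exceeds the 1198-day cap, so +1198 days → 16 April 2022.
Interference Suspension Credit: +191 days → 24 October 2022.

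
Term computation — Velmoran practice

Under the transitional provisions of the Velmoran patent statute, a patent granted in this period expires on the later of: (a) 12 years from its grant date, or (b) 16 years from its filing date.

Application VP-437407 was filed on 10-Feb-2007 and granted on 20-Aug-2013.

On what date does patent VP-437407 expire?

2025-08-20

(a) grant + 12 years → 20 August 2025.
(b) filing + 16 years → 10 February 2023.
Later of the two: 20 August 2025.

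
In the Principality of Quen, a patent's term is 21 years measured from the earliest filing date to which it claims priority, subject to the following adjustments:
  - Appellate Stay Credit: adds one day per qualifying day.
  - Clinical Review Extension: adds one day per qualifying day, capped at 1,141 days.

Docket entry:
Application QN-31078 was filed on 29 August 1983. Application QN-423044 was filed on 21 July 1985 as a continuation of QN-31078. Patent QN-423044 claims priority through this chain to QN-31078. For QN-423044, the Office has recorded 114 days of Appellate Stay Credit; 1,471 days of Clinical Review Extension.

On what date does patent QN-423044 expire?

Earliest priority filing: 29 August 1983.
Base term: 29 August 1983 + 21 years → 29 August 2004.
Appellate Stay Credit: +114 days → 21 December 2004.
Clinical Review Extension: 1471 days claimed exceeds the 1141-day cap, so +1141 days → 5 February 2008.

February 5, 2008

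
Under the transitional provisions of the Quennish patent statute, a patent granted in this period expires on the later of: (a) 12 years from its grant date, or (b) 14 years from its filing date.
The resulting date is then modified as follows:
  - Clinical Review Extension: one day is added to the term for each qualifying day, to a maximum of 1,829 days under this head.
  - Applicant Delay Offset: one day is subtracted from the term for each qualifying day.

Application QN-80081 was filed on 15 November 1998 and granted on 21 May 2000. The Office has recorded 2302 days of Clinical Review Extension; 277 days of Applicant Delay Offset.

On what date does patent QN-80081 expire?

(a) grant + 12 years → 21 May 2012.
(b) filing + 14 years → 15 November 2012.
Later of the two: 15 November 2012.
Clinical Review Extension: 2302 days claimed exceeds the 1829-day cap, so +1829 days → 18 November 2017.
Applicant Delay Offset: −277 days → 14 February 2017.

February 14, 2017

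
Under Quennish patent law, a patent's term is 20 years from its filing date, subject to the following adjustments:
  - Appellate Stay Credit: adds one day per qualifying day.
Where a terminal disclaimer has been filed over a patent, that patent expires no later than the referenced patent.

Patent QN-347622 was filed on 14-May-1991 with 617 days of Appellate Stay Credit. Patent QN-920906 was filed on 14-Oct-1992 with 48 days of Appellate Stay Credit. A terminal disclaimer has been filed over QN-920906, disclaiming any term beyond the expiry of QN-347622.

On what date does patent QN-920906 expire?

2012-12-01

Natural term of QN-920906:
  Base: filing + 20 years → 14 October 2012.
  Appellate Stay Credit: +48 days → 1 December 2012.
Expiry of referenced patent QN-347622:
  Base: filing + 20 years → 14 May 2011.
  Appellate Stay Credit: +617 days → 20 January 2013.
Terminal disclaimer: QN-920906 expires on the earlier of 1 December 2012 and 20 January 2013.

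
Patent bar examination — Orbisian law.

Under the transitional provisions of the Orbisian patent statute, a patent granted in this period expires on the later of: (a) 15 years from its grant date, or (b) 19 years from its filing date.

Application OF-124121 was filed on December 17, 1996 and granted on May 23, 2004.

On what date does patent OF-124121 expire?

May 23, 2019

(a) grant + 15 years → 23 May 2019.
(b) filing + 19 years → 17 December 2015.
Later of the two: 23 May 2019.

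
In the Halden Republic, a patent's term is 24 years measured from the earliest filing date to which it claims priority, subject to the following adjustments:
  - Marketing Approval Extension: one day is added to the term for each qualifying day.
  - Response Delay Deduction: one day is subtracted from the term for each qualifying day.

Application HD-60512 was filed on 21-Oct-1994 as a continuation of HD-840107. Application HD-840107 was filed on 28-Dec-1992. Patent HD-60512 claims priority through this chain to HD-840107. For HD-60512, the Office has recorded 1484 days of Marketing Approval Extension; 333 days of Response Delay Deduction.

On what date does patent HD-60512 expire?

2020-02-22

Earliest priority filing: 28 December 1992.
Base term: 28 December 1992 + 24 years → 28 December 2016.
Marketing Approval Extension: +1484 days → 20 January 2021.
Response Delay Deduction: −333 days → 22 February 2020.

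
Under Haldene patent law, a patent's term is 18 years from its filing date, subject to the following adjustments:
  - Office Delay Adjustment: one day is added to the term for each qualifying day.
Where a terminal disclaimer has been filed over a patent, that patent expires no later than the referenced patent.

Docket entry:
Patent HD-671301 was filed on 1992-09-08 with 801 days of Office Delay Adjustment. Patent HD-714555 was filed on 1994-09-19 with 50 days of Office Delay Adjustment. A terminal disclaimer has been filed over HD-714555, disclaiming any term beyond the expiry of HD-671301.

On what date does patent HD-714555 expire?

Natural term of HD-714555:
  Base: filing + 18 years → 19 September 2012.
  Office Delay Adjustment: +50 days → 8 November 2012.
Expiry of referenced patent HD-671301:
  Base: filing + 18 years → 8 September 2010.
  Office Delay Adjustment: +801 days → 17 November 2012.
Terminal disclaimer: HD-714555 expires on the earlier of 8 November 2012 and 17 November 2012.

2012-11-08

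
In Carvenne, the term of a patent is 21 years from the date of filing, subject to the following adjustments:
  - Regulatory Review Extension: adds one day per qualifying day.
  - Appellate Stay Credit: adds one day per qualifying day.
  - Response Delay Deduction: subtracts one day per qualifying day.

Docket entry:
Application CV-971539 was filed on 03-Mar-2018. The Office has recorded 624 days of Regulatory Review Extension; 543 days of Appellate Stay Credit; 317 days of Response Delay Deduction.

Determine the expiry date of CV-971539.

June 30, 2041

Base term: filing date + 21 years → 3 March 2039.
Regulatory Review Extension: +624 days → 16 November 2040.
Appellate Stay Credit: +543 days → 13 May 2042.
Response Delay Deduction: −317 days → 30 June 2041.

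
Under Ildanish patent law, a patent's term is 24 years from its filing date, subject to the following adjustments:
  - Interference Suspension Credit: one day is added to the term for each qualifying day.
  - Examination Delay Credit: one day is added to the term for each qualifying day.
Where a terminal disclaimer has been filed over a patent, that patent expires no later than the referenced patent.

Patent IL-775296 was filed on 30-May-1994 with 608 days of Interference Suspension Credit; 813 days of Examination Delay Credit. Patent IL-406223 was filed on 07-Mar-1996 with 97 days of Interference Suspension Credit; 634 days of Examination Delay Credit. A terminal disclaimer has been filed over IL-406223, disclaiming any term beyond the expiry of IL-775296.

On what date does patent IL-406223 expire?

Natural term of IL-406223:
  Base: filing + 24 years → 7 March 2020.
  Interference Suspension Credit: +97 days → 12 June 2020.
  Examination Delay Credit: +634 days → 8 March 2022.
Expiry of referenced patent IL-775296:
  Base: filing + 24 years → 30 May 2018.
  Interference Suspension Credit: +608 days → 28 January 2020.
  Examination Delay Credit: +813 days → 20 April 2022.
Terminal disclaimer: IL-406223 expires on the earlier of 8 March 2022 and 20 April 2022.

2022-03-08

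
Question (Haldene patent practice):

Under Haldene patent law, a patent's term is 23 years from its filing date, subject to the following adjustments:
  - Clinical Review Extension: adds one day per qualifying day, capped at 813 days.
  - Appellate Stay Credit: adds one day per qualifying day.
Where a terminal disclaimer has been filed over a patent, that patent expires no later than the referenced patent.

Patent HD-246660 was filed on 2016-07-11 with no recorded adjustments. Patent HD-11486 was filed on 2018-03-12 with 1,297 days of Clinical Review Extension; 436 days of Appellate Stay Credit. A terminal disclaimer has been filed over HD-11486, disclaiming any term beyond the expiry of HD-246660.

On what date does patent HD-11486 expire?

2039-07-11

Natural term of HD-11486:
  Base: filing + 23 years → 12 March 2041.
  Clinical Review Extension: 1297 days claimed exceeds the 813-day cap, so +813 days → 3 June 2043.
  Appellate Stay Credit: +436 days → 12 August 2044.
Expiry of referenced patent HD-246660:
  Base: filing + 23 years → 11 July 2039.
Terminal disclaimer: HD-11486 expires on the earlier of 12 August 2044 and 11 July 2039.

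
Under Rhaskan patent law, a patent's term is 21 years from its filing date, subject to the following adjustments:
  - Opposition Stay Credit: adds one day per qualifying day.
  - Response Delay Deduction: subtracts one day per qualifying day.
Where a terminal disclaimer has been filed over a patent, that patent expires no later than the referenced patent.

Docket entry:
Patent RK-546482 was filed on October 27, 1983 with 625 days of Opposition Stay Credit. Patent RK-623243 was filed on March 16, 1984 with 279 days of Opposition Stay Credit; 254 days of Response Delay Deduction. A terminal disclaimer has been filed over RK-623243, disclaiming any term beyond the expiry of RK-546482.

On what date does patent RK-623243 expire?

2005-04-10

Natural term of RK-623243:
  Base: filing + 21 years → 16 March 2005.
  Opposition Stay Credit: +279 days → 20 December 2005.
  Response Delay Deduction: −254 days → 10 April 2005.
Expiry of referenced patent RK-546482:
  Base: filing + 21 years → 27 October 2004.
  Opposition Stay Credit: +625 days → 14 July 2006.
Terminal disclaimer: RK-623243 expires on the earlier of 10 April 2005 and 14 July 2006.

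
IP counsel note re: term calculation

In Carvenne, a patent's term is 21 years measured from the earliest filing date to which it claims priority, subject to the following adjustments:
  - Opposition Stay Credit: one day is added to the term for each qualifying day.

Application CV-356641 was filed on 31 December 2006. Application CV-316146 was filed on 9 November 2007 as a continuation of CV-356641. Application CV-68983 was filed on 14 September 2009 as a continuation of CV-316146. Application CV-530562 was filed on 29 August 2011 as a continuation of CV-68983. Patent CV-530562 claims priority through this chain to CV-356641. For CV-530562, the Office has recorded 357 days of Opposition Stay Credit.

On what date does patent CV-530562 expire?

Earliest priority filing: 31 December 2006.
Base term: 31 December 2006 + 21 years → 31 December 2027.
Opposition Stay Credit: +357 days → 22 December 2028.

2028-12-22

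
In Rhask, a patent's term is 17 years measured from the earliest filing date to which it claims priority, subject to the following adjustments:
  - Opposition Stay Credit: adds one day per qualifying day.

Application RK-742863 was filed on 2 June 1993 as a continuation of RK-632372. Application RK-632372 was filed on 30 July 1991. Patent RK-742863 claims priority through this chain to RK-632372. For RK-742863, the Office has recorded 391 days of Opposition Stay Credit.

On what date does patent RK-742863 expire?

2009-08-25

Earliest priority filing: 30 July 1991.
Base term: 30 July 1991 + 17 years → 30 July 2008.
Opposition Stay Credit: +391 days → 25 August 2009.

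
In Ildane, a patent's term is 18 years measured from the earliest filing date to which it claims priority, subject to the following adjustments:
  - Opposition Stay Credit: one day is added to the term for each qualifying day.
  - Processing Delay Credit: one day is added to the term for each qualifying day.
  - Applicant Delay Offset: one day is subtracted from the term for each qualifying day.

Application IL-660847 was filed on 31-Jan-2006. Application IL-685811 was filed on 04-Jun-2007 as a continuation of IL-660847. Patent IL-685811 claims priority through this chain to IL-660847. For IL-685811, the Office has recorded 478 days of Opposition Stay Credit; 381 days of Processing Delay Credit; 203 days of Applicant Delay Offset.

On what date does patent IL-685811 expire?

2025-11-17

Earliest priority filing: 31 January 2006.
Base term: 31 January 2006 + 18 years → 31 January 2024.
Opposition Stay Credit: +478 days → 23 May 2025.
Processing Delay Credit: +381 days → 8 June 2026.
Applicant Delay Offset: −203 days → 17 November 2025.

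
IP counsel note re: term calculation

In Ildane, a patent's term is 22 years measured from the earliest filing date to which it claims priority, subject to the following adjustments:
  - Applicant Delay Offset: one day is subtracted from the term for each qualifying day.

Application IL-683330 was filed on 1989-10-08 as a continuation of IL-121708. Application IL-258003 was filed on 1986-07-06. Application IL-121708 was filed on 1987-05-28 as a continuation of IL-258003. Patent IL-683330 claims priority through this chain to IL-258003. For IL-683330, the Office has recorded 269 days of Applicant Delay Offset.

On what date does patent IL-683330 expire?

Earliest priority filing: 6 July 1986.
Base term: 6 July 1986 + 22 years → 6 July 2008.
Applicant Delay Offset: −269 days → 11 October 2007.

October 11, 2007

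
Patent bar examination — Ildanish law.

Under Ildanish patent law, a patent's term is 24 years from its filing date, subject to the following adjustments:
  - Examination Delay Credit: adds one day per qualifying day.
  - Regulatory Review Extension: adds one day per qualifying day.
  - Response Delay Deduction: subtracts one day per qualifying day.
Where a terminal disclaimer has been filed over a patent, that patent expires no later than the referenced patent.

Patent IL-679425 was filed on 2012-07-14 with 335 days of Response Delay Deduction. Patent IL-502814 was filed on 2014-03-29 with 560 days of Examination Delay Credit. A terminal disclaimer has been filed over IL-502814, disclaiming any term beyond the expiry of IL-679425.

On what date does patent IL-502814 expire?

Natural term of IL-502814:
  Base: filing + 24 years → 29 March 2038.
  Examination Delay Credit: +560 days → 10 October 2039.
Expiry of referenced patent IL-679425:
  Base: filing + 24 years → 14 July 2036.
  Response Delay Deduction: −335 days → 14 August 2035.
Terminal disclaimer: IL-502814 expires on the earlier of 10 October 2039 and 14 August 2035.

2035-08-14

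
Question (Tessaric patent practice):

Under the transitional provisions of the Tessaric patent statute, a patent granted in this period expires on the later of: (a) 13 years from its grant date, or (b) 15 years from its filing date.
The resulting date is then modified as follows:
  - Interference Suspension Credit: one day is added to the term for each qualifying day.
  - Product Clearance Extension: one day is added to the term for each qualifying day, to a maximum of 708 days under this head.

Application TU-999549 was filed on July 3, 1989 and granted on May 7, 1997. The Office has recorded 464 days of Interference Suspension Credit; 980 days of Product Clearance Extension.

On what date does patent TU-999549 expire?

July 22, 2013

(a) grant + 13 years → 7 May 2010.
(b) filing + 15 years → 3 July 2004.
Later of the two: 7 May 2010.
Interference Suspension Credit: +464 days → 14 August 2011.
Product Clearance Extension: 980 days claimed exceeds the 708-day cap, so +708 days → 22 July 2013.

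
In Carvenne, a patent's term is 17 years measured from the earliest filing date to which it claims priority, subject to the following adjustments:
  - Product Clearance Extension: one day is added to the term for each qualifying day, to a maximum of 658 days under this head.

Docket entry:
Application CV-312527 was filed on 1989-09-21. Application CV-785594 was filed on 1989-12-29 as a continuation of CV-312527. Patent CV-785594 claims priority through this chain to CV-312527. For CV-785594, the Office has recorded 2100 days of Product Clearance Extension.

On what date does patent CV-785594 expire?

2008-07-10

Earliest priority filing: 21 September 1989.
Base term: 21 September 1989 + 17 years → 21 September 2006.
Product Clearance Extension: 2100 days claimed exceeds the 658-day cap, so +658 days → 10 July 2008.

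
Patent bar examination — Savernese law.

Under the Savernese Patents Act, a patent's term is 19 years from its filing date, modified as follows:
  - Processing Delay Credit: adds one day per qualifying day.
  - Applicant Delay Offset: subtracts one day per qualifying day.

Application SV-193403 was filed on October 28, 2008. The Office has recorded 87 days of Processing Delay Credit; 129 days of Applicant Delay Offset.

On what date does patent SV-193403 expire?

September 16, 2027

Base term: filing date + 19 years → 28 October 2027.
Processing Delay Credit: +87 days → 23 January 2028.
Applicant Delay Offset: −129 days → 16 September 2027.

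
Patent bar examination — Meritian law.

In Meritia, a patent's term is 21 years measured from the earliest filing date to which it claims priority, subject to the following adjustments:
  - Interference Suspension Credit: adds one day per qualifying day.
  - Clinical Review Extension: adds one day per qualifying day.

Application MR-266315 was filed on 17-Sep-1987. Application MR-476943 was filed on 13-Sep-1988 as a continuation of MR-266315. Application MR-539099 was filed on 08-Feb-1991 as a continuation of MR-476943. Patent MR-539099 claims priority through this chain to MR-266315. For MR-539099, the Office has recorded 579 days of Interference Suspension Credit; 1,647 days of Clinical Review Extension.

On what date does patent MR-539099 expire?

Earliest priority filing: 17 September 1987.
Base term: 17 September 1987 + 21 years → 17 September 2008.
Interference Suspension Credit: +579 days → 19 April 2010.
Clinical Review Extension: +1647 days → 22 October 2014.

October 22, 2014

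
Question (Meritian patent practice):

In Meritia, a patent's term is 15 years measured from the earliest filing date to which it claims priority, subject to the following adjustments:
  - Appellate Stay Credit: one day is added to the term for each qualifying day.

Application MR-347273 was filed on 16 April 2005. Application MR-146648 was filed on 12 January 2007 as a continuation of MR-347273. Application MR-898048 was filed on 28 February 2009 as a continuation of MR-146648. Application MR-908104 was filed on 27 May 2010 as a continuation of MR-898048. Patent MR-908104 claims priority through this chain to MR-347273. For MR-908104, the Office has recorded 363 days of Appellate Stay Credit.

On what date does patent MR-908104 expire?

Earliest priority filing: 16 April 2005.
Base term: 16 April 2005 + 15 years → 16 April 2020.
Appellate Stay Credit: +363 days → 14 April 2021.

2021-04-14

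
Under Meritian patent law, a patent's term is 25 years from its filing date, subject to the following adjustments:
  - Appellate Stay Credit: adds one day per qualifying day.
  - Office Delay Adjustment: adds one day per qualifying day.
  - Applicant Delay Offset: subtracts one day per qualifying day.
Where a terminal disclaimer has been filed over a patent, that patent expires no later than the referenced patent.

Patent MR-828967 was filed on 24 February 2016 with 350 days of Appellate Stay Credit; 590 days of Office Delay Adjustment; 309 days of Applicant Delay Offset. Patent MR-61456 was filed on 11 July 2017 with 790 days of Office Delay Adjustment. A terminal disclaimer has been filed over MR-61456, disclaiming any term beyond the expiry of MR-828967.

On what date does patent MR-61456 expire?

2042-11-17

Natural term of MR-61456:
  Base: filing + 25 years → 11 July 2042.
  Office Delay Adjustment: +790 days → 8 September 2044.
Expiry of referenced patent MR-828967:
  Base: filing + 25 years → 24 February 2041.
  Appellate Stay Credit: +350 days → 9 February 2042.
  Office Delay Adjustment: +590 days → 22 September 2043.
  Applicant Delay Offset: −309 days → 17 November 2042.
Terminal disclaimer: MR-61456 expires on the earlier of 8 September 2044 and 17 November 2042.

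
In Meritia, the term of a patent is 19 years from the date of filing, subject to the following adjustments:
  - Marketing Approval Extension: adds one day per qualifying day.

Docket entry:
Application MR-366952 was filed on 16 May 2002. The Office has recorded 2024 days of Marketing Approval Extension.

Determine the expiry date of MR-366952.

2026-11-30

Base term: filing date + 19 years → 16 May 2021.
Marketing Approval Extension: +2024 days → 30 November 2026.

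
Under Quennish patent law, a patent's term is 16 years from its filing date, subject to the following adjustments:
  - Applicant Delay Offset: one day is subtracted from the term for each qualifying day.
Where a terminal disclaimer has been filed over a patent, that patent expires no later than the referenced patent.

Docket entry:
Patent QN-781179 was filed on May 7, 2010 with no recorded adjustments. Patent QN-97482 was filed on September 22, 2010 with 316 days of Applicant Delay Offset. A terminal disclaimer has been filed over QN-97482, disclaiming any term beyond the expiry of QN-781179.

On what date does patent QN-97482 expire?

Natural term of QN-97482:
  Base: filing + 16 years → 22 September 2026.
  Applicant Delay Offset: −316 days → 10 November 2025.
Expiry of referenced patent QN-781179:
  Base: filing + 16 years → 7 May 2026.
Terminal disclaimer: QN-97482 expires on the earlier of 10 November 2025 and 7 May 2026.

November 10, 2025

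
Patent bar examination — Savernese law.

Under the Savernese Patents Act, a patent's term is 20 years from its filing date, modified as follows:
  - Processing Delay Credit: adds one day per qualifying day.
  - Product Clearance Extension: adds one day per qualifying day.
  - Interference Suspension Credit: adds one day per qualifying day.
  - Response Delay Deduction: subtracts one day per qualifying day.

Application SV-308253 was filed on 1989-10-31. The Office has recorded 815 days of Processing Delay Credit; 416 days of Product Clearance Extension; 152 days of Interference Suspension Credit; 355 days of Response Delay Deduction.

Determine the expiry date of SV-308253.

2012-08-24

Base term: filing date + 20 years → 31 October 2009.
Processing Delay Credit: +815 days → 24 January 2012.
Product Clearance Extension: +416 days → 15 March 2013.
Interference Suspension Credit: +152 days → 14 August 2013.
Response Delay Deduction: −355 days → 24 August 2012.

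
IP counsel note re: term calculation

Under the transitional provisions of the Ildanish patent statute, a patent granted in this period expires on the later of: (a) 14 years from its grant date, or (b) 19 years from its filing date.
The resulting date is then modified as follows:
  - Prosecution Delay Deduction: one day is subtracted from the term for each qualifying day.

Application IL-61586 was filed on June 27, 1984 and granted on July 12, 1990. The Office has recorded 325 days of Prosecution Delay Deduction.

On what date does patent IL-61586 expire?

(a) grant + 14 years → 12 July 2004.
(b) filing + 19 years → 27 June 2003.
Later of the two: 12 July 2004.
Prosecution Delay Deduction: −325 days → 22 August 2003.

2003-08-22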